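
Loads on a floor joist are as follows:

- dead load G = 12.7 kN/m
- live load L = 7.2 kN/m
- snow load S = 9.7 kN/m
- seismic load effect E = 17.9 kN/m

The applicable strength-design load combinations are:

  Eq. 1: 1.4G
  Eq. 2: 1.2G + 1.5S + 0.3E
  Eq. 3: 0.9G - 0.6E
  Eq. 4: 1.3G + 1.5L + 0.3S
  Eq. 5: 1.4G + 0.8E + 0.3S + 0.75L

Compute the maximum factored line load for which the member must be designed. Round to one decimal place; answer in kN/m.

Eq. 1: 1.4(12.7) = 17.8
Eq. 2: 1.2(12.7) + 1.5(9.7) + 0.3(17.9) = 15.2 + 14.6 + 5.4 = 35.2
Eq. 3: 0.9(12.7) - 0.6(17.9) = 11.4 - 10.7 = 0.7
Eq. 4: 1.3(12.7) + 1.5(7.2) + 0.3(9.7) = 16.5 + 10.8 + 2.9 = 30.2
Eq. 5: 1.4(12.7) + 0.8(17.9) + 0.3(9.7) + 0.75(7.2) = 17.8 + 14.3 + 2.9 + 5.4 = 40.4
The controlling combination is 5, giving 40.4 kN/m.

40.4 kN/m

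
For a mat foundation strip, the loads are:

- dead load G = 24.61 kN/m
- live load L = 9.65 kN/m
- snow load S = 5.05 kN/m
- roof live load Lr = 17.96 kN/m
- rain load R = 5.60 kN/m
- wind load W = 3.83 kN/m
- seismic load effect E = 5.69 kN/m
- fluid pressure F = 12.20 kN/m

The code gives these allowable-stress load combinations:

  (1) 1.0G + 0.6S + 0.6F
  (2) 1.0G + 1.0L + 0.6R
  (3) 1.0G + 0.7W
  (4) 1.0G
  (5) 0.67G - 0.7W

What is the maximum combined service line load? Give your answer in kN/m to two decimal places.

(1) 1.0(24.61) + 0.6(5.05) + 0.6(12.20) = 24.61 + 3.03 + 7.32 = 34.96
(2) 1.0(24.61) + 1.0(9.65) + 0.6(5.60) = 24.61 + 9.65 + 3.36 = 37.62
(3) 1.0(24.61) + 0.7(3.83) = 24.61 + 2.68 = 27.29
(4) 1.0(24.61) = 24.61
(5) 0.67(24.61) - 0.7(3.83) = 16.49 - 2.68 = 13.81
The controlling combination is 2, giving 37.62 kN/m.

37.62 kN/m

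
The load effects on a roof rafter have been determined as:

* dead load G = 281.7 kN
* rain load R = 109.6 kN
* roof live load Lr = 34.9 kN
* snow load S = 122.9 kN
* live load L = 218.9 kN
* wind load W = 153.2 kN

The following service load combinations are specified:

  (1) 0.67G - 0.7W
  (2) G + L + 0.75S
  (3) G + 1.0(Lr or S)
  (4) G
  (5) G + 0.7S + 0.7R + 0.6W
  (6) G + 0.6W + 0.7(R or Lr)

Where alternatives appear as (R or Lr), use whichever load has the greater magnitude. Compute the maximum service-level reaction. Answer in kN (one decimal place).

(Lr or S) → S = 122.9 kN; (R or Lr) → R = 109.6 kN.
(1) 0.67(281.7) - 0.7(153.2) = 81.5
(2) 1.0(281.7) + 1.0(218.9) + 0.75(122.9) = 592.8
(3) 1.0(281.7) + 1.0(122.9) = 404.6
(4) 1.0(281.7) = 281.7
(5) 1.0(281.7) + 0.7(122.9) + 0.7(109.6) + 0.6(153.2) = 536.4
(6) 1.0(281.7) + 0.6(153.2) + 0.7(109.6) = 450.3
Combination 2 governs: V = 592.8 kN.

592.8 kN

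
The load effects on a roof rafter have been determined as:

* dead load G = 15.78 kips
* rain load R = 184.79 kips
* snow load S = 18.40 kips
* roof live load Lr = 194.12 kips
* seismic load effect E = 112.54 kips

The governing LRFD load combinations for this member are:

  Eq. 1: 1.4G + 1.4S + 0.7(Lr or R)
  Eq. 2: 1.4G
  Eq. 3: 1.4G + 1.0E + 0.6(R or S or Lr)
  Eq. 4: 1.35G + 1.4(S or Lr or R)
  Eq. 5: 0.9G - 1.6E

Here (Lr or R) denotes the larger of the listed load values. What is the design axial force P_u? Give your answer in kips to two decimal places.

293.07 kips

(Lr or R) → Lr = 194.12 kips; (R or S or Lr) → Lr = 194.12 kips; (S or Lr or R) → Lr = 194.12 kips.
Eq. 1: 1.4(15.78) + 1.4(18.40) + 0.7(194.12) = 183.74
Eq. 2: 1.4(15.78) = 22.09
Eq. 3: 1.4(15.78) + 1.0(112.54) + 0.6(194.12) = 251.10
Eq. 4: 1.35(15.78) + 1.4(194.12) = 293.07
Eq. 5: 0.9(15.78) - 1.6(112.54) = -165.86
Maximum is from combination 4.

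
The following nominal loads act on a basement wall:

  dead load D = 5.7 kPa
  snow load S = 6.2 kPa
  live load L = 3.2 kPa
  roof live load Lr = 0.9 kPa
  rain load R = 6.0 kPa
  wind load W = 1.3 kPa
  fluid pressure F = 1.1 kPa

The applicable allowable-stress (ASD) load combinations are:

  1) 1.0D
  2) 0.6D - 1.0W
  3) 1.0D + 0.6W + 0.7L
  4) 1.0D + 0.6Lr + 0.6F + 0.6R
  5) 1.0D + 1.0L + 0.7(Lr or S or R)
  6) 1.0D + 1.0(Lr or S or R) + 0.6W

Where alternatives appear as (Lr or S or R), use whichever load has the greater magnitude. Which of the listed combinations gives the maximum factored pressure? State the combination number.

(Lr or S or R) → S = 6.2 kPa.
1) 1.0(5.7) = 5.7
2) 0.6(5.7) - 1.0(1.3) = 2.1
3) 1.0(5.7) + 0.6(1.3) + 0.7(3.2) = 8.7
4) 1.0(5.7) + 0.6(0.9) + 0.6(1.1) + 0.6(6.0) = 10.5
5) 1.0(5.7) + 1.0(3.2) + 0.7(6.2) = 13.2
6) 1.0(5.7) + 1.0(6.2) + 0.6(1.3) = 12.7
The largest value is 13.2 kPa from combination 5.

Combination 5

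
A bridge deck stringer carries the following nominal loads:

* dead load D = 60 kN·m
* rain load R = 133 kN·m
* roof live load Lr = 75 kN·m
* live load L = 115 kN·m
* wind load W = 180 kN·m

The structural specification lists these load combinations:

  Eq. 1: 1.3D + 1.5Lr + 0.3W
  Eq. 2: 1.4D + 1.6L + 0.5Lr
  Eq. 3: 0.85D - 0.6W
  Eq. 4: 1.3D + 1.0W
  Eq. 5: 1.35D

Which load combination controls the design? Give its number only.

Eq. 1: 1.3(60) + 1.5(75) + 0.3(180) = 78.00 + 112.50 + 54.00 = 244.50
Eq. 2: 1.4(60) + 1.6(115) + 0.5(75) = 84.00 + 184.00 + 37.50 = 305.50
Eq. 3: 0.85(60) - 0.6(180) = 51.00 - 108.00 = -57.00
Eq. 4: 1.3(60) + 1.0(180) = 78.00 + 180.00 = 258.00
Eq. 5: 1.35(60) = 81.00
The largest value is 305.50 kN·m from combination 2.

Combination 2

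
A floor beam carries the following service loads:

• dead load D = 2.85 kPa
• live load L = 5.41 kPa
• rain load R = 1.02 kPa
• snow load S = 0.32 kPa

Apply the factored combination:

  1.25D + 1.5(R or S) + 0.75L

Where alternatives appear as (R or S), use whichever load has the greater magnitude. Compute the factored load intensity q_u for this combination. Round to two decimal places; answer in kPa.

9.15 kPa

(R or S) → R = 1.02 kPa.
1.25(2.85) + 1.5(1.02) + 0.75(5.41) = 9.15
q_u = 9.15 kPa.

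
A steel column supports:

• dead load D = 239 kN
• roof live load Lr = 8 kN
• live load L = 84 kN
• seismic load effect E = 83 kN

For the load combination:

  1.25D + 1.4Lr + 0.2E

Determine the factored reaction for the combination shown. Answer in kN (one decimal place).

326.6 kN

1.25(239) + 1.4(8) + 0.2(83) = 298.8 + 11.2 + 16.6 = 326.6
V_u = 326.6 kN.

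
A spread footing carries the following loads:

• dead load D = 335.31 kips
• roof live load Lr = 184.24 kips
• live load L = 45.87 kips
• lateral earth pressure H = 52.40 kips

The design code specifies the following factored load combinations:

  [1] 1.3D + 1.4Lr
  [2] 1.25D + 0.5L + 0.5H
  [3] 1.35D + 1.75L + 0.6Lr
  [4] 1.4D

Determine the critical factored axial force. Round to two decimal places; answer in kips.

[1] 1.3(335.31) + 1.4(184.24) = 435.90 + 257.94 = 693.84
[2] 1.25(335.31) + 0.5(45.87) + 0.5(52.40) = 468.27
[3] 1.35(335.31) + 1.75(45.87) + 0.6(184.24) = 643.49
[4] 1.4(335.31) = 469.43
Maximum is from combination 1.

693.84 kips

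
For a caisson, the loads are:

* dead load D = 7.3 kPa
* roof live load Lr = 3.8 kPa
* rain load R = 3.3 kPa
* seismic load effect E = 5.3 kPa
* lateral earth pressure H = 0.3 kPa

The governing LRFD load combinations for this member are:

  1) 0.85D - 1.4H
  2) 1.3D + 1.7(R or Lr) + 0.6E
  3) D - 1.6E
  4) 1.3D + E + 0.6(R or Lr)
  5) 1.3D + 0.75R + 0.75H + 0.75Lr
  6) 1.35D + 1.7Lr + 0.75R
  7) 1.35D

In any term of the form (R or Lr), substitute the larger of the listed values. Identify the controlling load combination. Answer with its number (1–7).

(R or Lr) → Lr = 3.8 kPa.
1) 0.85(7.3) - 1.4(0.3) = 6.21 - 0.42 = 5.79
2) 1.3(7.3) + 1.7(3.8) + 0.6(5.3) = 9.49 + 6.46 + 3.18 = 19.13
3) 1.0(7.3) - 1.6(5.3) = 7.30 - 8.48 = -1.18
4) 1.3(7.3) + 1.0(5.3) + 0.6(3.8) = 9.49 + 5.30 + 2.28 = 17.07
5) 1.3(7.3) + 0.75(3.3) + 0.75(0.3) + 0.75(3.8) = 15.04
6) 1.35(7.3) + 1.7(3.8) + 0.75(3.3) = 18.79
7) 1.35(7.3) = 9.86
The largest value is 19.13 kPa from combination 2.

Combination 2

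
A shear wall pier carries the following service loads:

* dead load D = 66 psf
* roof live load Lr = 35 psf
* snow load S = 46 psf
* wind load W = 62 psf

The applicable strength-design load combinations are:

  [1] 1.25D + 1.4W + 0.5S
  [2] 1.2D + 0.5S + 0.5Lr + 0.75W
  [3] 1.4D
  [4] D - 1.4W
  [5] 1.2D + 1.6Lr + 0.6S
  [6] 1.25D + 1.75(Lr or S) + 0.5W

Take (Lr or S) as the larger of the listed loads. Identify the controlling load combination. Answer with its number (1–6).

Combination 6

(Lr or S) → S = 46 psf.
[1] 1.25(66) + 1.4(62) + 0.5(46) = 192.3
[2] 1.2(66) + 0.5(46) + 0.5(35) + 0.75(62) = 166.2
[3] 1.4(66) = 92.4
[4] 1.0(66) - 1.4(62) = -20.8
[5] 1.2(66) + 1.6(35) + 0.6(46) = 162.8
[6] 1.25(66) + 1.75(46) + 0.5(62) = 194.0
The largest value is 194.0 psf from combination 6.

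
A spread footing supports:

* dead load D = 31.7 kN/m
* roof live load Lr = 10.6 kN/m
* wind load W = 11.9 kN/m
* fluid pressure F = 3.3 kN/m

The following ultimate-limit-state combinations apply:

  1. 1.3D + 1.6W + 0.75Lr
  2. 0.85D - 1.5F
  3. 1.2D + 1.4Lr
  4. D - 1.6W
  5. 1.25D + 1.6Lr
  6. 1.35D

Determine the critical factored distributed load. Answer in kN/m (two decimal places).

1. 1.3(31.7) + 1.6(11.9) + 0.75(10.6) = 41.21 + 19.04 + 7.95 = 68.20
2. 0.85(31.7) - 1.5(3.3) = 26.95 - 4.95 = 22.00
3. 1.2(31.7) + 1.4(10.6) = 38.04 + 14.84 = 52.88
4. 1.0(31.7) - 1.6(11.9) = 31.70 - 19.04 = 12.66
5. 1.25(31.7) + 1.6(10.6) = 39.63 + 16.96 = 56.59
6. 1.35(31.7) = 42.80
Maximum is from combination 1.

68.20 kN/m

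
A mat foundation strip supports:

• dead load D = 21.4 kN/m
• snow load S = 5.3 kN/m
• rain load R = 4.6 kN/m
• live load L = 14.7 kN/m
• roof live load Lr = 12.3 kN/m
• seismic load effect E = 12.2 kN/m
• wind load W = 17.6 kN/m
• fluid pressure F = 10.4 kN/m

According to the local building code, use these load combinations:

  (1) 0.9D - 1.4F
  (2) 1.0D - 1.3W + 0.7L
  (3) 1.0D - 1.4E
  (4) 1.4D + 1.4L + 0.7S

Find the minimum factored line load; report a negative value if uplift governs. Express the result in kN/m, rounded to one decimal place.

(1) 0.9(21.4) - 1.4(10.4) = 4.7
(2) 1.0(21.4) - 1.3(17.6) + 0.7(14.7) = 8.8
(3) 1.0(21.4) - 1.4(12.2) = 4.3
(4) 1.4(21.4) + 1.4(14.7) + 0.7(5.3) = 54.3
Combination 3 gives the minimum: 4.3 kN/m.

4.3 kN/m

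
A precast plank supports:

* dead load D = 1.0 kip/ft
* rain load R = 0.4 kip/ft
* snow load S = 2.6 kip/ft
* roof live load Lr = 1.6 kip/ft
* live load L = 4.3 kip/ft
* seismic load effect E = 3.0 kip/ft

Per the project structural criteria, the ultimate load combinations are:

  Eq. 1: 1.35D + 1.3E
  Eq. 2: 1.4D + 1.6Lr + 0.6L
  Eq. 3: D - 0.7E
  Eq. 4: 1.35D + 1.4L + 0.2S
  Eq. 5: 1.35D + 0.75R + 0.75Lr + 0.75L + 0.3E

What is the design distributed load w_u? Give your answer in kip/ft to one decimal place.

7.9 kip/ft

Eq. 1: 1.35(1.0) + 1.3(3.0) = 5.3
Eq. 2: 1.4(1.0) + 1.6(1.6) + 0.6(4.3) = 6.5
Eq. 3: 1.0(1.0) - 0.7(3.0) = -1.1
Eq. 4: 1.35(1.0) + 1.4(4.3) + 0.2(2.6) = 7.9
Eq. 5: 1.35(1.0) + 0.75(0.4) + 0.75(1.6) + 0.75(4.3) + 0.3(3.0) = 7.0
Maximum is from combination 4.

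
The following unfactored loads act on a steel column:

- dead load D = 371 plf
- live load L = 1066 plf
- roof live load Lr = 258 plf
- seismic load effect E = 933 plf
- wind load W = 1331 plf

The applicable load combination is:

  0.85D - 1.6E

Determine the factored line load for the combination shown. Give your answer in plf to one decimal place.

-1177.5 plf

0.85(371) - 1.6(933) = -1177.5
w_u = -1177.5 plf.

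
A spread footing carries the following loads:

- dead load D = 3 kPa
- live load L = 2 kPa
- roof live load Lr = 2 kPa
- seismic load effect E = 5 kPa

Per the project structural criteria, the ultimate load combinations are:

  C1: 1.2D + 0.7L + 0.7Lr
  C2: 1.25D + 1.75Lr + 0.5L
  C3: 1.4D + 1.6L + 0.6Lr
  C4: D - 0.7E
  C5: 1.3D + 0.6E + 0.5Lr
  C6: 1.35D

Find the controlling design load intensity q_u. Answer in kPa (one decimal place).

8.6 kPa

C1: 1.2(3) + 0.7(2) + 0.7(2) = 3.6 + 1.4 + 1.4 = 6.4
C2: 1.25(3) + 1.75(2) + 0.5(2) = 3.8 + 3.5 + 1.0 = 8.3
C3: 1.4(3) + 1.6(2) + 0.6(2) = 4.2 + 3.2 + 1.2 = 8.6
C4: 1.0(3) - 0.7(5) = 3.0 - 3.5 = -0.5
C5: 1.3(3) + 0.6(5) + 0.5(2) = 3.9 + 3.0 + 1.0 = 7.9
C6: 1.35(3) = 4.1
Combination 3 governs: q_u = 8.6 kPa.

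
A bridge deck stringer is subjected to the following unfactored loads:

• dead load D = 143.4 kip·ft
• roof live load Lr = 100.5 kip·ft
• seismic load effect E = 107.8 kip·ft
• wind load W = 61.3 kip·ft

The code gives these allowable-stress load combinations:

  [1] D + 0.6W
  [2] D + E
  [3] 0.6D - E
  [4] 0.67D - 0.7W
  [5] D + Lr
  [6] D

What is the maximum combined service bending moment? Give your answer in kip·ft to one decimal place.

251.2 kip·ft

[1] 1.0(143.4) + 0.6(61.3) = 143.4 + 36.8 = 180.2
[2] 1.0(143.4) + 1.0(107.8) = 143.4 + 107.8 = 251.2
[3] 0.6(143.4) - 1.0(107.8) = 86.0 - 107.8 = -21.8
[4] 0.67(143.4) - 0.7(61.3) = 96.1 - 42.9 = 53.2
[5] 1.0(143.4) + 1.0(100.5) = 143.4 + 100.5 = 243.9
[6] 1.0(143.4) = 143.4
Maximum is from combination 2.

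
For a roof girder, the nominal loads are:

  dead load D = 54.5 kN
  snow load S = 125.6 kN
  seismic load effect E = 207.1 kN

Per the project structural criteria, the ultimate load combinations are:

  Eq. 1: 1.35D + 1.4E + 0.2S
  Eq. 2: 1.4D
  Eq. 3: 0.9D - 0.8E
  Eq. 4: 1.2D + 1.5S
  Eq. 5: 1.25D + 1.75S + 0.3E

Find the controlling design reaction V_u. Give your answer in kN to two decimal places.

388.64 kN

Eq. 1: 1.35(54.5) + 1.4(207.1) + 0.2(125.6) = 73.58 + 289.94 + 25.12 = 388.64
Eq. 2: 1.4(54.5) = 76.30
Eq. 3: 0.9(54.5) - 0.8(207.1) = 49.05 - 165.68 = -116.63
Eq. 4: 1.2(54.5) + 1.5(125.6) = 65.40 + 188.40 = 253.80
Eq. 5: 1.25(54.5) + 1.75(125.6) + 0.3(207.1) = 68.13 + 219.80 + 62.13 = 350.06
Maximum is from combination 1.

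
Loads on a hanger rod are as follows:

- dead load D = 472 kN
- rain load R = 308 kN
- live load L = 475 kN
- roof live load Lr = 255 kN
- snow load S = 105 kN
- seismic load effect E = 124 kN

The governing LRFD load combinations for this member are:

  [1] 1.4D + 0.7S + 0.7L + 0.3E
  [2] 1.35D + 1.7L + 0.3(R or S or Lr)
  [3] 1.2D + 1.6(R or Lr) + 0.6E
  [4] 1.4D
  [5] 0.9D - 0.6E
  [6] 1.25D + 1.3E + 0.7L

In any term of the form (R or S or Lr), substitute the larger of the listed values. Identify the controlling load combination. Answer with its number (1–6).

(R or S or Lr) → R = 308 kN; (R or Lr) → R = 308 kN.
[1] 1.4(472) + 0.7(105) + 0.7(475) + 0.3(124) = 660.80 + 73.50 + 332.50 + 37.20 = 1104.00
[2] 1.35(472) + 1.7(475) + 0.3(308) = 637.20 + 807.50 + 92.40 = 1537.10
[3] 1.2(472) + 1.6(308) + 0.6(124) = 566.40 + 492.80 + 74.40 = 1133.60
[4] 1.4(472) = 660.80
[5] 0.9(472) - 0.6(124) = 424.80 - 74.40 = 350.40
[6] 1.25(472) + 1.3(124) + 0.7(475) = 590.00 + 161.20 + 332.50 = 1083.70
The largest value is 1537.10 kN from combination 2.

Combination 2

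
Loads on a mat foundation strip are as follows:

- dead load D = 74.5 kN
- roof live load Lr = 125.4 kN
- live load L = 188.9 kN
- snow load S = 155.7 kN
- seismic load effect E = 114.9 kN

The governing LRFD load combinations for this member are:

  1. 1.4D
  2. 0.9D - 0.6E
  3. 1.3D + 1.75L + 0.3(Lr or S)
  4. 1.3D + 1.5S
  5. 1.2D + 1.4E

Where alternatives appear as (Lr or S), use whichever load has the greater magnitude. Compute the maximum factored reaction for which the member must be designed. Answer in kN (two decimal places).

(Lr or S) → S = 155.7 kN.
1. 1.4(74.5) = 104.30
2. 0.9(74.5) - 0.6(114.9) = -1.89
3. 1.3(74.5) + 1.75(188.9) + 0.3(155.7) = 474.14
4. 1.3(74.5) + 1.5(155.7) = 330.40
5. 1.2(74.5) + 1.4(114.9) = 250.26
Combination 3 governs: V_u = 474.14 kN.

474.14 kN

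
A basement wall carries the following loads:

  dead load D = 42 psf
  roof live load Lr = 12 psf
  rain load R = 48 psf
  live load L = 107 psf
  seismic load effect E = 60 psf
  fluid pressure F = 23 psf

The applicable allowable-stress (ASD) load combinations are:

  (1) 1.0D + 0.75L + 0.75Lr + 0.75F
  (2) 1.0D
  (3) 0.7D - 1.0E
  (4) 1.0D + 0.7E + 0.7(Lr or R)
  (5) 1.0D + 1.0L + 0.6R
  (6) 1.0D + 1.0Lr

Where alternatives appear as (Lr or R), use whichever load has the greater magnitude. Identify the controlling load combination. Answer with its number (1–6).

(Lr or R) → R = 48 psf.
(1) 1.0(42) + 0.75(107) + 0.75(12) + 0.75(23) = 148.5
(2) 1.0(42) = 42.0
(3) 0.7(42) - 1.0(60) = 29.4 - 60.0 = -30.6
(4) 1.0(42) + 0.7(60) + 0.7(48) = 42.0 + 42.0 + 33.6 = 117.6
(5) 1.0(42) + 1.0(107) + 0.6(48) = 42.0 + 107.0 + 28.8 = 177.8
(6) 1.0(42) + 1.0(12) = 42.0 + 12.0 = 54.0
The largest value is 177.8 psf from combination 5.

Combination 5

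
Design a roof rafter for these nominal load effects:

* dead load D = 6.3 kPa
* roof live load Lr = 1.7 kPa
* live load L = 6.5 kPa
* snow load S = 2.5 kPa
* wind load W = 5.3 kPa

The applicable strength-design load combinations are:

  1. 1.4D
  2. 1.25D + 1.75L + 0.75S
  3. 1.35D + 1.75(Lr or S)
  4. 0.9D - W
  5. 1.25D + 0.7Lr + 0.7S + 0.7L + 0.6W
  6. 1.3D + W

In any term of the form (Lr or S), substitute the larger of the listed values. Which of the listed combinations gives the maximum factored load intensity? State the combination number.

Combination 2

(Lr or S) → S = 2.5 kPa.
1. 1.4(6.3) = 8.8
2. 1.25(6.3) + 1.75(6.5) + 0.75(2.5) = 21.1
3. 1.35(6.3) + 1.75(2.5) = 8.5 + 4.4 = 12.9
4. 0.9(6.3) - 1.0(5.3) = 5.7 - 5.3 = 0.4
5. 1.25(6.3) + 0.7(1.7) + 0.7(2.5) + 0.7(6.5) + 0.6(5.3) = 18.5
6. 1.3(6.3) + 1.0(5.3) = 8.2 + 5.3 = 13.5
The largest value is 21.1 kPa from combination 2.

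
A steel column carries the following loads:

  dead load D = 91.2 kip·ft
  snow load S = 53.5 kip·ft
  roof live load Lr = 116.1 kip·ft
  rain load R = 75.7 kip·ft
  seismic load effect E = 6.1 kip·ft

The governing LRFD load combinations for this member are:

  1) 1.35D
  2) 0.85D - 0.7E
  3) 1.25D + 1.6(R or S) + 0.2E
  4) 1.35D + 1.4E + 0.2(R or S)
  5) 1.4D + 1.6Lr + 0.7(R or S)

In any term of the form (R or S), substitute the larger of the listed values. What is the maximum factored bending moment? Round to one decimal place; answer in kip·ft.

(R or S) → R = 75.7 kip·ft.
1) 1.35(91.2) = 123.1
2) 0.85(91.2) - 0.7(6.1) = 73.3
3) 1.25(91.2) + 1.6(75.7) + 0.2(6.1) = 114.0 + 121.1 + 1.2 = 236.3
4) 1.35(91.2) + 1.4(6.1) + 0.2(75.7) = 146.8
5) 1.4(91.2) + 1.6(116.1) + 0.7(75.7) = 366.4
Combination 5 governs: M_u = 366.4 kip·ft.

366.4 kip·ft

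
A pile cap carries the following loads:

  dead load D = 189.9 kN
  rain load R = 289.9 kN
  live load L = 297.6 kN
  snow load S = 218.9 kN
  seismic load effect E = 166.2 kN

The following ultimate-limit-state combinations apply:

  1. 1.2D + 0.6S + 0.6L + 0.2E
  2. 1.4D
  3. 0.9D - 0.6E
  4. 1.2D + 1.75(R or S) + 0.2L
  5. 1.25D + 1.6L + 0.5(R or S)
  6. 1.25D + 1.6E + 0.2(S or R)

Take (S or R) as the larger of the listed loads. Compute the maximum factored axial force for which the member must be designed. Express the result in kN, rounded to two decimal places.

858.49 kN

(R or S) → R = 289.9 kN; (S or R) → R = 289.9 kN.
1. 1.2(189.9) + 0.6(218.9) + 0.6(297.6) + 0.2(166.2) = 571.02
2. 1.4(189.9) = 265.86
3. 0.9(189.9) - 0.6(166.2) = 71.19
4. 1.2(189.9) + 1.75(289.9) + 0.2(297.6) = 794.73
5. 1.25(189.9) + 1.6(297.6) + 0.5(289.9) = 858.49
6. 1.25(189.9) + 1.6(166.2) + 0.2(289.9) = 561.28
The controlling combination is 5, giving 858.49 kN.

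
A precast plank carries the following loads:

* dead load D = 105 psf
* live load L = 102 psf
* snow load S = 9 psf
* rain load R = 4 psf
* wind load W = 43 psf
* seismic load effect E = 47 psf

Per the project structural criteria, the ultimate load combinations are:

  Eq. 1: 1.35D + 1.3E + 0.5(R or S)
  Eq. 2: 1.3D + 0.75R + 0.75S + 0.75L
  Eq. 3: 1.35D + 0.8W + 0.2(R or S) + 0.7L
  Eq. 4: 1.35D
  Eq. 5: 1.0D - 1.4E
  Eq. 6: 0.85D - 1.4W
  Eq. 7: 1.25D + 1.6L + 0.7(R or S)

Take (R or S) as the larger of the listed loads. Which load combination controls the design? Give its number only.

(R or S) → S = 9 psf.
Eq. 1: 1.35(105) + 1.3(47) + 0.5(9) = 207.35
Eq. 2: 1.3(105) + 0.75(4) + 0.75(9) + 0.75(102) = 222.75
Eq. 3: 1.35(105) + 0.8(43) + 0.2(9) + 0.7(102) = 249.35
Eq. 4: 1.35(105) = 141.75
Eq. 5: 1.0(105) - 1.4(47) = 39.20
Eq. 6: 0.85(105) - 1.4(43) = 29.05
Eq. 7: 1.25(105) + 1.6(102) + 0.7(9) = 300.75
The largest value is 300.75 psf from combination 7.

Combination 7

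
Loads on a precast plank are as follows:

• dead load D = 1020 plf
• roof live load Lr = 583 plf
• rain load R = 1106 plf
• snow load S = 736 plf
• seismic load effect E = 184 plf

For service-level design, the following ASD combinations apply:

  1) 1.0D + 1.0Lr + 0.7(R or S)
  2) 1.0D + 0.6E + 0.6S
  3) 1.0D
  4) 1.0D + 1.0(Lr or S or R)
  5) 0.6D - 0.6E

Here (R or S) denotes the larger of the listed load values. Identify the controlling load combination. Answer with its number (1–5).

(R or S) → R = 1106 plf; (Lr or S or R) → R = 1106 plf.
1) 1.0(1020) + 1.0(583) + 0.7(1106) = 1020.0 + 583.0 + 774.2 = 2377.2
2) 1.0(1020) + 0.6(184) + 0.6(736) = 1020.0 + 110.4 + 441.6 = 1572.0
3) 1.0(1020) = 1020.0
4) 1.0(1020) + 1.0(1106) = 1020.0 + 1106.0 = 2126.0
5) 0.6(1020) - 0.6(184) = 612.0 - 110.4 = 501.6
The largest value is 2377.2 plf from combination 1.

Combination 1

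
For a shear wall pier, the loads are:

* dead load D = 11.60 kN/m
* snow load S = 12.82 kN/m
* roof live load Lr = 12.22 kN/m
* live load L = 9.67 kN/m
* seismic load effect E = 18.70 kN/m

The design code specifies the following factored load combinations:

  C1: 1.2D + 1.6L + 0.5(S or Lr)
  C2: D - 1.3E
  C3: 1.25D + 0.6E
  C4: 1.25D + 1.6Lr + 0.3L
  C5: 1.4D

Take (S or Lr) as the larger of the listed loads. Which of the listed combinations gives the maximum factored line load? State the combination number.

(S or Lr) → S = 12.82 kN/m.
C1: 1.2(11.60) + 1.6(9.67) + 0.5(12.82) = 13.92 + 15.47 + 6.41 = 35.80
C2: 1.0(11.60) - 1.3(18.70) = 11.60 - 24.31 = -12.71
C3: 1.25(11.60) + 0.6(18.70) = 14.50 + 11.22 = 25.72
C4: 1.25(11.60) + 1.6(12.22) + 0.3(9.67) = 14.50 + 19.55 + 2.90 = 36.95
C5: 1.4(11.60) = 16.24
The largest value is 36.95 kN/m from combination 4.

Combination 4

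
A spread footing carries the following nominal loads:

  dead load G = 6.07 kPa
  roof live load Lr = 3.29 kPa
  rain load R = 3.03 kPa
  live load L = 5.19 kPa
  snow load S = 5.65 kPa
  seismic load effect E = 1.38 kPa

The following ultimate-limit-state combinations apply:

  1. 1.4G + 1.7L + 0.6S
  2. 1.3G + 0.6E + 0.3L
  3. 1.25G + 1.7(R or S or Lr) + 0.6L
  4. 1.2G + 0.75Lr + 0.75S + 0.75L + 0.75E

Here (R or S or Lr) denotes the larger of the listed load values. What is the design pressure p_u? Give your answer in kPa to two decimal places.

20.71 kPa

(R or S or Lr) → S = 5.65 kPa.
1. 1.4(6.07) + 1.7(5.19) + 0.6(5.65) = 8.50 + 8.82 + 3.39 = 20.71
2. 1.3(6.07) + 0.6(1.38) + 0.3(5.19) = 7.89 + 0.83 + 1.56 = 10.28
3. 1.25(6.07) + 1.7(5.65) + 0.6(5.19) = 7.59 + 9.61 + 3.11 = 20.31
4. 1.2(6.07) + 0.75(3.29) + 0.75(5.65) + 0.75(5.19) + 0.75(1.38) = 7.28 + 2.47 + 4.24 + 3.89 + 1.04 = 18.92
Combination 1 governs: p_u = 20.71 kPa.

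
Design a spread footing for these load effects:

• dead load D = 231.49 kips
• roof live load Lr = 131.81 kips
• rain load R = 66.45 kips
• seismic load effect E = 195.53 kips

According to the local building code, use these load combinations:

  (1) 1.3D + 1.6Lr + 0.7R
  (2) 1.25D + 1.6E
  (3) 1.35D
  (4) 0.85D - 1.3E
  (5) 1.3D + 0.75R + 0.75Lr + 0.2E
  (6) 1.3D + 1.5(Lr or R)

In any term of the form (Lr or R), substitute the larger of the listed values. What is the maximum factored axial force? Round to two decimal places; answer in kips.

602.21 kips

(Lr or R) → Lr = 131.81 kips.
(1) 1.3(231.49) + 1.6(131.81) + 0.7(66.45) = 558.35
(2) 1.25(231.49) + 1.6(195.53) = 602.21
(3) 1.35(231.49) = 312.51
(4) 0.85(231.49) - 1.3(195.53) = -57.42
(5) 1.3(231.49) + 0.75(66.45) + 0.75(131.81) + 0.2(195.53) = 488.74
(6) 1.3(231.49) + 1.5(131.81) = 498.65
Combination 2 governs: P_u = 602.21 kips.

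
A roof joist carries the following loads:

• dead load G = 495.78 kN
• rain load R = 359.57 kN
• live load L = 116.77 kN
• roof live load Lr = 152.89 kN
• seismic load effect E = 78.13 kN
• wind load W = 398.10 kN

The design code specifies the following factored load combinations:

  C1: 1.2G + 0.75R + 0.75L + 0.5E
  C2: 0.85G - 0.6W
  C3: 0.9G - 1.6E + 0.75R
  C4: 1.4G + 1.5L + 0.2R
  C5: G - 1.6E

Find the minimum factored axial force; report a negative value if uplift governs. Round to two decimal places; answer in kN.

C1: 1.2(495.78) + 0.75(359.57) + 0.75(116.77) + 0.5(78.13) = 991.26
C2: 0.85(495.78) - 0.6(398.10) = 421.41 - 238.86 = 182.55
C3: 0.9(495.78) - 1.6(78.13) + 0.75(359.57) = 446.20 - 125.01 + 269.68 = 590.87
C4: 1.4(495.78) + 1.5(116.77) + 0.2(359.57) = 694.09 + 175.16 + 71.91 = 941.16
C5: 1.0(495.78) - 1.6(78.13) = 495.78 - 125.01 = 370.77
Combination 2 gives the minimum: 182.55 kN.

182.55 kN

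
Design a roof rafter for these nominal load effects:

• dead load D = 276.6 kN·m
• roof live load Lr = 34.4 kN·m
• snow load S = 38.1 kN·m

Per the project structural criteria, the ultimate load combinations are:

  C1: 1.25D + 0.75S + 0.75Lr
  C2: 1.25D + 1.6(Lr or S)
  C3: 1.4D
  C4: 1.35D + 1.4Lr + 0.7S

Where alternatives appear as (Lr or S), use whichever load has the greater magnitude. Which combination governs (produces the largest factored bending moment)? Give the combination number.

(Lr or S) → S = 38.1 kN·m.
C1: 1.25(276.6) + 0.75(38.1) + 0.75(34.4) = 400.13
C2: 1.25(276.6) + 1.6(38.1) = 406.71
C3: 1.4(276.6) = 387.24
C4: 1.35(276.6) + 1.4(34.4) + 0.7(38.1) = 448.24
The largest value is 448.24 kN·m from combination 4.

Combination 4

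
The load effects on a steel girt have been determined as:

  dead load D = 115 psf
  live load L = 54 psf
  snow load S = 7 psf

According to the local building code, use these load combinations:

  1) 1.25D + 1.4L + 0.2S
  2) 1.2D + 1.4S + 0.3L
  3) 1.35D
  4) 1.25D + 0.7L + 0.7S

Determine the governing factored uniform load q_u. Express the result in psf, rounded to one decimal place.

1) 1.25(115) + 1.4(54) + 0.2(7) = 220.8
2) 1.2(115) + 1.4(7) + 0.3(54) = 164.0
3) 1.35(115) = 155.3
4) 1.25(115) + 0.7(54) + 0.7(7) = 186.5
The controlling combination is 1, giving 220.8 psf.

220.8 psf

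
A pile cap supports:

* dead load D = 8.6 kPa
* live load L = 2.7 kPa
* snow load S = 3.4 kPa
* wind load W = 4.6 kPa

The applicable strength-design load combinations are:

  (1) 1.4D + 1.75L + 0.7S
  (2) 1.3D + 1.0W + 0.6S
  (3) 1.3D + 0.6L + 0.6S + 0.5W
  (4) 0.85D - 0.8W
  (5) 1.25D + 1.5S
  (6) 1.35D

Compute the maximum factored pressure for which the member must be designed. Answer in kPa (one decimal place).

19.1 kPa

(1) 1.4(8.6) + 1.75(2.7) + 0.7(3.4) = 19.1
(2) 1.3(8.6) + 1.0(4.6) + 0.6(3.4) = 17.8
(3) 1.3(8.6) + 0.6(2.7) + 0.6(3.4) + 0.5(4.6) = 17.1
(4) 0.85(8.6) - 0.8(4.6) = 3.6
(5) 1.25(8.6) + 1.5(3.4) = 15.9
(6) 1.35(8.6) = 11.6
The controlling combination is 1, giving 19.1 kPa.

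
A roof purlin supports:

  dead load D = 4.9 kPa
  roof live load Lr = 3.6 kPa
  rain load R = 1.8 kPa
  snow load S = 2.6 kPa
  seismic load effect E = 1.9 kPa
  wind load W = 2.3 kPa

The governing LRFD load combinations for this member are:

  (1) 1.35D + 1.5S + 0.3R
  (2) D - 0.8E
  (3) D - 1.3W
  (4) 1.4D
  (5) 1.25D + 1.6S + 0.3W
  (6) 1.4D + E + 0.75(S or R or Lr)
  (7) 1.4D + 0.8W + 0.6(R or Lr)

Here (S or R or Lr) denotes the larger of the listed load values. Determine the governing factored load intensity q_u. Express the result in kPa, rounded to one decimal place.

(S or R or Lr) → Lr = 3.6 kPa; (R or Lr) → Lr = 3.6 kPa.
(1) 1.35(4.9) + 1.5(2.6) + 0.3(1.8) = 11.1
(2) 1.0(4.9) - 0.8(1.9) = 4.9 - 1.5 = 3.4
(3) 1.0(4.9) - 1.3(2.3) = 4.9 - 3.0 = 1.9
(4) 1.4(4.9) = 6.9
(5) 1.25(4.9) + 1.6(2.6) + 0.3(2.3) = 6.1 + 4.2 + 0.7 = 11.0
(6) 1.4(4.9) + 1.0(1.9) + 0.75(3.6) = 6.9 + 1.9 + 2.7 = 11.5
(7) 1.4(4.9) + 0.8(2.3) + 0.6(3.6) = 6.9 + 1.8 + 2.2 = 10.9
The controlling combination is 6, giving 11.5 kPa.

11.5 kPa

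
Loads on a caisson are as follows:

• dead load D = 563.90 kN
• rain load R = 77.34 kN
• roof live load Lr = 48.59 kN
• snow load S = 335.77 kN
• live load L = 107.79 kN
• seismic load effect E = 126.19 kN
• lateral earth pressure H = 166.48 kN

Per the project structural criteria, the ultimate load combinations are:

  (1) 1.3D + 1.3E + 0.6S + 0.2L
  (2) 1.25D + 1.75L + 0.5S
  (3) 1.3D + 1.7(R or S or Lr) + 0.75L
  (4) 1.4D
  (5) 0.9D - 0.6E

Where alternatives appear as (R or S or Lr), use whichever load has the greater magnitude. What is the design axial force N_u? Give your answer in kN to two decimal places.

(R or S or Lr) → S = 335.77 kN.
(1) 1.3(563.90) + 1.3(126.19) + 0.6(335.77) + 0.2(107.79) = 733.07 + 164.05 + 201.46 + 21.56 = 1120.14
(2) 1.25(563.90) + 1.75(107.79) + 0.5(335.77) = 1061.39
(3) 1.3(563.90) + 1.7(335.77) + 0.75(107.79) = 733.07 + 570.81 + 80.84 = 1384.72
(4) 1.4(563.90) = 789.46
(5) 0.9(563.90) - 0.6(126.19) = 507.51 - 75.71 = 431.80
The controlling combination is 3, giving 1384.72 kN.

1384.72 kN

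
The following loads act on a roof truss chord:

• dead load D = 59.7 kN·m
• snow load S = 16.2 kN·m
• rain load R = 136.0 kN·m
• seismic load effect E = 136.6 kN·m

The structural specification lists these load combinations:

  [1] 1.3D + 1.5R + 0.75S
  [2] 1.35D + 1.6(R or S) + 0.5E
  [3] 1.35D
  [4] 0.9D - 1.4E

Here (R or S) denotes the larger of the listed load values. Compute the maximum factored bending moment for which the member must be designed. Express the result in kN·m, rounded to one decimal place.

(R or S) → R = 136.0 kN·m.
[1] 1.3(59.7) + 1.5(136.0) + 0.75(16.2) = 77.6 + 204.0 + 12.2 = 293.8
[2] 1.35(59.7) + 1.6(136.0) + 0.5(136.6) = 80.6 + 217.6 + 68.3 = 366.5
[3] 1.35(59.7) = 80.6
[4] 0.9(59.7) - 1.4(136.6) = 53.7 - 191.2 = -137.5
The controlling combination is 2, giving 366.5 kN·m.

366.5 kN·m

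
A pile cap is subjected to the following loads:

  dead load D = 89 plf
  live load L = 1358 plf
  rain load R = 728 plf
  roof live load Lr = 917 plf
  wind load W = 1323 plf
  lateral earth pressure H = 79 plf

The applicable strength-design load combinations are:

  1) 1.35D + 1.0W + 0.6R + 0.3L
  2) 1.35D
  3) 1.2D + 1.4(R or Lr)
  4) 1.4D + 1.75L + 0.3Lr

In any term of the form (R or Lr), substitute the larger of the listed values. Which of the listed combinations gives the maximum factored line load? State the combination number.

Combination 4

(R or Lr) → Lr = 917 plf.
1) 1.35(89) + 1.0(1323) + 0.6(728) + 0.3(1358) = 120.2 + 1323.0 + 436.8 + 407.4 = 2287.4
2) 1.35(89) = 120.2
3) 1.2(89) + 1.4(917) = 106.8 + 1283.8 = 1390.6
4) 1.4(89) + 1.75(1358) + 0.3(917) = 124.6 + 2376.5 + 275.1 = 2776.2
The largest value is 2776.2 plf from combination 4.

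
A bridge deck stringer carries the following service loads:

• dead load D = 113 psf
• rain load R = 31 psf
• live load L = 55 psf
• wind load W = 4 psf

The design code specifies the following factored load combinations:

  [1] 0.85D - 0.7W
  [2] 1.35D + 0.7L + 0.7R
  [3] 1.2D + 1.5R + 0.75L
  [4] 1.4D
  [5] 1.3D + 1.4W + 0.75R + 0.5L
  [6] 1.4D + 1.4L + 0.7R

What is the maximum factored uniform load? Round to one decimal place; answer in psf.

256.9 psf

[1] 0.85(113) - 0.7(4) = 96.1 - 2.8 = 93.3
[2] 1.35(113) + 0.7(55) + 0.7(31) = 152.6 + 38.5 + 21.7 = 212.8
[3] 1.2(113) + 1.5(31) + 0.75(55) = 135.6 + 46.5 + 41.3 = 223.4
[4] 1.4(113) = 158.2
[5] 1.3(113) + 1.4(4) + 0.75(31) + 0.5(55) = 146.9 + 5.6 + 23.3 + 27.5 = 203.3
[6] 1.4(113) + 1.4(55) + 0.7(31) = 158.2 + 77.0 + 21.7 = 256.9
Combination 6 governs: q_u = 256.9 psf.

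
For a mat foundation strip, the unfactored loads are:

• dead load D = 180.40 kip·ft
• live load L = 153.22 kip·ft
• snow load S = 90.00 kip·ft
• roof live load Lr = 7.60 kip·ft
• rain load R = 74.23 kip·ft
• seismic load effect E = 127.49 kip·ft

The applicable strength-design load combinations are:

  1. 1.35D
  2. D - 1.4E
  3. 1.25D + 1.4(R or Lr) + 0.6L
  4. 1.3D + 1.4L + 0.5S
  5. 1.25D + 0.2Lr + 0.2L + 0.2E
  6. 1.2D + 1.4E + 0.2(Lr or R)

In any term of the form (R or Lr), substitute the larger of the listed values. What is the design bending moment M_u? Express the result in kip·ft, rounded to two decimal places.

(R or Lr) → R = 74.23 kip·ft; (Lr or R) → R = 74.23 kip·ft.
1. 1.35(180.40) = 243.54
2. 1.0(180.40) - 1.4(127.49) = 180.40 - 178.49 = 1.91
3. 1.25(180.40) + 1.4(74.23) + 0.6(153.22) = 225.50 + 103.92 + 91.93 = 421.35
4. 1.3(180.40) + 1.4(153.22) + 0.5(90.00) = 234.52 + 214.51 + 45.00 = 494.03
5. 1.25(180.40) + 0.2(7.60) + 0.2(153.22) + 0.2(127.49) = 225.50 + 1.52 + 30.64 + 25.50 = 283.16
6. 1.2(180.40) + 1.4(127.49) + 0.2(74.23) = 409.81
The controlling combination is 4, giving 494.03 kip·ft.

494.03 kip·ft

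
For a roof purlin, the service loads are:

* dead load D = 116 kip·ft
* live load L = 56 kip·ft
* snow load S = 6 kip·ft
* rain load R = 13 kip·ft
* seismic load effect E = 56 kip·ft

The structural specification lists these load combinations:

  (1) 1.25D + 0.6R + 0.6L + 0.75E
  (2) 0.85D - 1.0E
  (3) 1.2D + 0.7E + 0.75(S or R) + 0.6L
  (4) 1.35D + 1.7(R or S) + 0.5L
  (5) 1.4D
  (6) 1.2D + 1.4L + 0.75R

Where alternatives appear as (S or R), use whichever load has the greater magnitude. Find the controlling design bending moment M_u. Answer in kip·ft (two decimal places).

228.40 kip·ft

(S or R) → R = 13 kip·ft; (R or S) → R = 13 kip·ft.
(1) 1.25(116) + 0.6(13) + 0.6(56) + 0.75(56) = 145.00 + 7.80 + 33.60 + 42.00 = 228.40
(2) 0.85(116) - 1.0(56) = 98.60 - 56.00 = 42.60
(3) 1.2(116) + 0.7(56) + 0.75(13) + 0.6(56) = 139.20 + 39.20 + 9.75 + 33.60 = 221.75
(4) 1.35(116) + 1.7(13) + 0.5(56) = 156.60 + 22.10 + 28.00 = 206.70
(5) 1.4(116) = 162.40
(6) 1.2(116) + 1.4(56) + 0.75(13) = 139.20 + 78.40 + 9.75 = 227.35
The controlling combination is 1, giving 228.40 kip·ft.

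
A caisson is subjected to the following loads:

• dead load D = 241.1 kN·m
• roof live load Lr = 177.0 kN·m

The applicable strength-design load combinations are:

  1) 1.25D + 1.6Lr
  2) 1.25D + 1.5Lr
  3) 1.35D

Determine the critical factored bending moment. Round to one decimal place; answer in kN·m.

1) 1.25(241.1) + 1.6(177.0) = 301.4 + 283.2 = 584.6
2) 1.25(241.1) + 1.5(177.0) = 301.4 + 265.5 = 566.9
3) 1.35(241.1) = 325.5
The controlling combination is 1, giving 584.6 kN·m.

584.6 kN·m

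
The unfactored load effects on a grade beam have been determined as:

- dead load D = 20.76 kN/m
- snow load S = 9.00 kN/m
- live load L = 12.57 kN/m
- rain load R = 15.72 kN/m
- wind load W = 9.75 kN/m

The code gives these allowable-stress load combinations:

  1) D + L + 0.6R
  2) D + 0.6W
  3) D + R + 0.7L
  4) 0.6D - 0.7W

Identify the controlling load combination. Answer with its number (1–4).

1) 1.0(20.76) + 1.0(12.57) + 0.6(15.72) = 20.76 + 12.57 + 9.43 = 42.76
2) 1.0(20.76) + 0.6(9.75) = 20.76 + 5.85 = 26.61
3) 1.0(20.76) + 1.0(15.72) + 0.7(12.57) = 20.76 + 15.72 + 8.80 = 45.28
4) 0.6(20.76) - 0.7(9.75) = 12.46 - 6.83 = 5.63
The largest value is 45.28 kN/m from combination 3.

Combination 3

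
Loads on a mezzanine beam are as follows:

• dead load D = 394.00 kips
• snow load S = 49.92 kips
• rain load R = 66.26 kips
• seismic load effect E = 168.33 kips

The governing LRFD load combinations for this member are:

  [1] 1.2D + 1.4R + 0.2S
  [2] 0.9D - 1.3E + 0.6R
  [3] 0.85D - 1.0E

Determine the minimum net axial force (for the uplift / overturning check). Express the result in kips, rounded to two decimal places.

166.57 kips

[1] 1.2(394.00) + 1.4(66.26) + 0.2(49.92) = 575.55
[2] 0.9(394.00) - 1.3(168.33) + 0.6(66.26) = 354.60 - 218.83 + 39.76 = 175.53
[3] 0.85(394.00) - 1.0(168.33) = 334.90 - 168.33 = 166.57
Combination 3 gives the minimum: 166.57 kips.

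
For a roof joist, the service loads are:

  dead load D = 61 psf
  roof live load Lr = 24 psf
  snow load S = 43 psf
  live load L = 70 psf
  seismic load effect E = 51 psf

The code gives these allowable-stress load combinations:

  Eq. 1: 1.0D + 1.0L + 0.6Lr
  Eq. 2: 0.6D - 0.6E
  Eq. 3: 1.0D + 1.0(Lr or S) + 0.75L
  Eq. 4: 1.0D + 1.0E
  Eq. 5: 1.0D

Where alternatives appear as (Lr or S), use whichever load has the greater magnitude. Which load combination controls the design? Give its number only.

(Lr or S) → S = 43 psf.
Eq. 1: 1.0(61) + 1.0(70) + 0.6(24) = 61.00 + 70.00 + 14.40 = 145.40
Eq. 2: 0.6(61) - 0.6(51) = 36.60 - 30.60 = 6.00
Eq. 3: 1.0(61) + 1.0(43) + 0.75(70) = 61.00 + 43.00 + 52.50 = 156.50
Eq. 4: 1.0(61) + 1.0(51) = 61.00 + 51.00 = 112.00
Eq. 5: 1.0(61) = 61.00
The largest value is 156.50 psf from combination 3.

Combination 3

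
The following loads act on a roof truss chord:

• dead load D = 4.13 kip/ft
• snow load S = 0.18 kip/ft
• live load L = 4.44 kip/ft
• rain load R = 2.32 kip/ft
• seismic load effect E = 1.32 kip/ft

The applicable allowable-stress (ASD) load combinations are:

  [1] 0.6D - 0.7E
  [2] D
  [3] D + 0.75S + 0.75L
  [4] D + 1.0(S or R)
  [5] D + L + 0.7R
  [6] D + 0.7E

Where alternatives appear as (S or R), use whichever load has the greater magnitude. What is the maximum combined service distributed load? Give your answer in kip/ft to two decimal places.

(S or R) → R = 2.32 kip/ft.
[1] 0.6(4.13) - 0.7(1.32) = 1.55
[2] 1.0(4.13) = 4.13
[3] 1.0(4.13) + 0.75(0.18) + 0.75(4.44) = 4.13 + 0.14 + 3.33 = 7.60
[4] 1.0(4.13) + 1.0(2.32) = 4.13 + 2.32 = 6.45
[5] 1.0(4.13) + 1.0(4.44) + 0.7(2.32) = 4.13 + 4.44 + 1.62 = 10.19
[6] 1.0(4.13) + 0.7(1.32) = 4.13 + 0.92 = 5.05
Combination 5 governs: w = 10.19 kip/ft.

10.19 kip/ft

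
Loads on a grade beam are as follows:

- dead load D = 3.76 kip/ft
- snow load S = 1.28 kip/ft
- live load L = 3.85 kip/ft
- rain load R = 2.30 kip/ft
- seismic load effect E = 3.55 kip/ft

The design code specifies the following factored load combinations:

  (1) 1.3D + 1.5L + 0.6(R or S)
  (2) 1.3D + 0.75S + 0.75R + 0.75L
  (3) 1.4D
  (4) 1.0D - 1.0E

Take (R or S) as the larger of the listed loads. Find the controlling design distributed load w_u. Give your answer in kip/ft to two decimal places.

12.04 kip/ft

(R or S) → R = 2.30 kip/ft.
(1) 1.3(3.76) + 1.5(3.85) + 0.6(2.30) = 12.04
(2) 1.3(3.76) + 0.75(1.28) + 0.75(2.30) + 0.75(3.85) = 10.46
(3) 1.4(3.76) = 5.26
(4) 1.0(3.76) - 1.0(3.55) = 0.21
Combination 1 governs: w_u = 12.04 kip/ft.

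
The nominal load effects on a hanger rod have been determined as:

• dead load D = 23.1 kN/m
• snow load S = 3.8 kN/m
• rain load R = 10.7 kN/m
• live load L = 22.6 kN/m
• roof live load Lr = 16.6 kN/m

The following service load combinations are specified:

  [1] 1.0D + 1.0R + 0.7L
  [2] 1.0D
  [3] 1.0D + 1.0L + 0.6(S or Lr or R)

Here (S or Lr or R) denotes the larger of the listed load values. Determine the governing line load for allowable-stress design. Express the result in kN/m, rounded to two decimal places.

55.66 kN/m

(S or Lr or R) → Lr = 16.6 kN/m.
[1] 1.0(23.1) + 1.0(10.7) + 0.7(22.6) = 49.62
[2] 1.0(23.1) = 23.10
[3] 1.0(23.1) + 1.0(22.6) + 0.6(16.6) = 55.66
Maximum is from combination 3.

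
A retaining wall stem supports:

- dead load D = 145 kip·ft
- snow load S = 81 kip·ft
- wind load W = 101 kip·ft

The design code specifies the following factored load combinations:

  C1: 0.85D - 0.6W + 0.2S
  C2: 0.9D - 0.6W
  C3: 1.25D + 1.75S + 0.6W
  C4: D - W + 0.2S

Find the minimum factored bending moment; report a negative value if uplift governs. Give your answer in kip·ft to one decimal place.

60.2 kip·ft

C1: 0.85(145) - 0.6(101) + 0.2(81) = 78.9
C2: 0.9(145) - 0.6(101) = 69.9
C3: 1.25(145) + 1.75(81) + 0.6(101) = 383.6
C4: 1.0(145) - 1.0(101) + 0.2(81) = 60.2
Combination 4 gives the minimum: 60.2 kip·ft.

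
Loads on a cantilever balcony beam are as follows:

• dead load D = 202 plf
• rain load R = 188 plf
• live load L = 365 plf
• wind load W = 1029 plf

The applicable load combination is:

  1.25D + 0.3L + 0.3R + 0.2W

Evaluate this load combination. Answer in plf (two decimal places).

1.25(202) + 0.3(365) + 0.3(188) + 0.2(1029) = 624.20
w_u = 624.20 plf.

624.20 plf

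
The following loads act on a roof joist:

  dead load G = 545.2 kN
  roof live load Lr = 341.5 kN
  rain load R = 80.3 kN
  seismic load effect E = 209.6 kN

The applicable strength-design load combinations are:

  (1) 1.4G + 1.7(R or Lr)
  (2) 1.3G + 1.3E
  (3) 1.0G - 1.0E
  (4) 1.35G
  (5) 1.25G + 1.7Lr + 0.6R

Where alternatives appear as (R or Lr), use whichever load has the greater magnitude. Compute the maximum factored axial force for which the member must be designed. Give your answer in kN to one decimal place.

1343.8 kN

(R or Lr) → Lr = 341.5 kN.
(1) 1.4(545.2) + 1.7(341.5) = 1343.8
(2) 1.3(545.2) + 1.3(209.6) = 981.2
(3) 1.0(545.2) - 1.0(209.6) = 545.2 - 209.6 = 335.6
(4) 1.35(545.2) = 736.0
(5) 1.25(545.2) + 1.7(341.5) + 0.6(80.3) = 1310.2
Combination 1 governs: N_u = 1343.8 kN.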